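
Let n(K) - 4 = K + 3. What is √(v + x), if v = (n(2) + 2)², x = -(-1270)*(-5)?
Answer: I*√6229 ≈ 78.924*I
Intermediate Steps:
n(K) = 7 + K (n(K) = 4 + (K + 3) = 4 + (3 + K) = 7 + K)
x = -6350 (x = -254*25 = -6350)
v = 121 (v = ((7 + 2) + 2)² = (9 + 2)² = 11² = 121)
√(v + x) = √(121 - 6350) = √(-6229) = I*√6229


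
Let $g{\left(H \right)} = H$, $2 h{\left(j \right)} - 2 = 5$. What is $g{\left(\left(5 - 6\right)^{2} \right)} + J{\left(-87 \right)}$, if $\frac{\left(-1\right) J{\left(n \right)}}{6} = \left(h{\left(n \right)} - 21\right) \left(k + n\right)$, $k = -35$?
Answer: $-12809$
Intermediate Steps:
$h{\left(j \right)} = \frac{7}{2}$ ($h{\left(j \right)} = 1 + \frac{1}{2} \cdot 5 = 1 + \frac{5}{2} = \frac{7}{2}$)
$J{\left(n \right)} = -3675 + 105 n$ ($J{\left(n \right)} = - 6 \left(\frac{7}{2} - 21\right) \left(-35 + n\right) = - 6 \left(- \frac{35 \left(-35 + n\right)}{2}\right) = - 6 \left(\frac{1225}{2} - \frac{35 n}{2}\right) = -3675 + 105 n$)
$g{\left(\left(5 - 6\right)^{2} \right)} + J{\left(-87 \right)} = \left(5 - 6\right)^{2} + \left(-3675 + 105 \left(-87\right)\right) = \left(-1\right)^{2} - 12810 = 1 - 12810 = -12809$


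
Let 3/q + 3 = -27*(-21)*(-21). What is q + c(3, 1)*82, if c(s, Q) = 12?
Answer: 3906479/3970 ≈ 984.00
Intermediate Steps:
q = -1/3970 (q = 3/(-3 - 27*(-21)*(-21)) = 3/(-3 + 567*(-21)) = 3/(-3 - 11907) = 3/(-11910) = 3*(-1/11910) = -1/3970 ≈ -0.00025189)
q + c(3, 1)*82 = -1/3970 + 12*82 = -1/3970 + 984 = 3906479/3970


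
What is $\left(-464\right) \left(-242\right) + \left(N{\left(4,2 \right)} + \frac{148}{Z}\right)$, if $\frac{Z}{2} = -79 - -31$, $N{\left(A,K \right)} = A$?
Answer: $\frac{2694971}{24} \approx 1.1229 \cdot 10^{5}$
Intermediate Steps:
$Z = -96$ ($Z = 2 \left(-79 - -31\right) = 2 \left(-79 + 31\right) = 2 \left(-48\right) = -96$)
$\left(-464\right) \left(-242\right) + \left(N{\left(4,2 \right)} + \frac{148}{Z}\right) = \left(-464\right) \left(-242\right) + \left(4 + \frac{148}{-96}\right) = 112288 + \left(4 + 148 \left(- \frac{1}{96}\right)\right) = 112288 + \left(4 - \frac{37}{24}\right) = 112288 + \frac{59}{24} = \frac{2694971}{24}$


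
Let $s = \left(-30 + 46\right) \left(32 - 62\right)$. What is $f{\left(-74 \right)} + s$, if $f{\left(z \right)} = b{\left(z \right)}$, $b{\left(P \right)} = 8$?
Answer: $-472$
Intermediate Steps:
$f{\left(z \right)} = 8$
$s = -480$ ($s = 16 \left(-30\right) = -480$)
$f{\left(-74 \right)} + s = 8 - 480 = -472$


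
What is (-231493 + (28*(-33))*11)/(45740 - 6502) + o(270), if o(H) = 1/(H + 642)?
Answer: -110175973/17892528 ≈ -6.1577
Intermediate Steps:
o(H) = 1/(642 + H)
(-231493 + (28*(-33))*11)/(45740 - 6502) + o(270) = (-231493 + (28*(-33))*11)/(45740 - 6502) + 1/(642 + 270) = (-231493 - 924*11)/39238 + 1/912 = (-231493 - 10164)*(1/39238) + 1/912 = -241657*1/39238 + 1/912 = -241657/39238 + 1/912 = -110175973/17892528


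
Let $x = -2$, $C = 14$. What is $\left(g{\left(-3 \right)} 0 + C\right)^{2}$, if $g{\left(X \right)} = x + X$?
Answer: $196$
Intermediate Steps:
$g{\left(X \right)} = -2 + X$
$\left(g{\left(-3 \right)} 0 + C\right)^{2} = \left(\left(-2 - 3\right) 0 + 14\right)^{2} = \left(\left(-5\right) 0 + 14\right)^{2} = \left(0 + 14\right)^{2} = 14^{2} = 196$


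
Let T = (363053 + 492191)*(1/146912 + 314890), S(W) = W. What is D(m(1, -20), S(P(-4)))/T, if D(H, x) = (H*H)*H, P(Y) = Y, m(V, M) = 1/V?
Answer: 36728/9891136260114291 ≈ 3.7132e-12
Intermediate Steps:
D(H, x) = H³ (D(H, x) = H²*H = H³)
T = 9891136260114291/36728 (T = 855244*(1/146912 + 314890) = 855244*(46261119681/146912) = 9891136260114291/36728 ≈ 2.6931e+11)
D(m(1, -20), S(P(-4)))/T = (1/1)³/(9891136260114291/36728) = 1³*(36728/9891136260114291) = 1*(36728/9891136260114291) = 36728/9891136260114291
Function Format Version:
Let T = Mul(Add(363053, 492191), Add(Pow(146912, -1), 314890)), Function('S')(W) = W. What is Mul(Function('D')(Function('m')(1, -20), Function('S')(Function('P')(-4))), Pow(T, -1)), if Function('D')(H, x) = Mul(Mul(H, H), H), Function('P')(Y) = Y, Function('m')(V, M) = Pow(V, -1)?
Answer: Rational(36728, 9891136260114291) ≈ 3.7132e-12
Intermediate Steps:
Function('D')(H, x) = Pow(H, 3) (Function('D')(H, x) = Mul(Pow(H, 2), H) = Pow(H, 3))
T = Rational(9891136260114291, 36728) (T = Mul(855244, Add(Rational(1, 146912), 314890)) = Mul(855244, Rational(46261119681, 146912)) = Rational(9891136260114291, 36728) ≈ 2.6931e+11)
Mul(Function('D')(Function('m')(1, -20), Function('S')(Function('P')(-4))), Pow(T, -1)) = Mul(Pow(Pow(1, -1), 3), Pow(Rational(9891136260114291, 36728), -1)) = Mul(Pow(1, 3), Rational(36728, 9891136260114291)) = Mul(1, Rational(36728, 9891136260114291)) = Rational(36728, 9891136260114291)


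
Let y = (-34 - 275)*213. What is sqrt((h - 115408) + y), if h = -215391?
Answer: 2*I*sqrt(99154) ≈ 629.77*I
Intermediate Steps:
y = -65817 (y = -309*213 = -65817)
sqrt((h - 115408) + y) = sqrt((-215391 - 115408) - 65817) = sqrt(-330799 - 65817) = sqrt(-396616) = 2*I*sqrt(99154)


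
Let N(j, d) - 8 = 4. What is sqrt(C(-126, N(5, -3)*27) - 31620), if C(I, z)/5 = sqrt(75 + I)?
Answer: sqrt(-31620 + 5*I*sqrt(51)) ≈ 0.1 + 177.82*I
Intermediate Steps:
N(j, d) = 12 (N(j, d) = 8 + 4 = 12)
C(I, z) = 5*sqrt(75 + I)
sqrt(C(-126, N(5, -3)*27) - 31620) = sqrt(5*sqrt(75 - 126) - 31620) = sqrt(5*sqrt(-51) - 31620) = sqrt(5*(I*sqrt(51)) - 31620) = sqrt(5*I*sqrt(51) - 31620) = sqrt(-31620 + 5*I*sqrt(51))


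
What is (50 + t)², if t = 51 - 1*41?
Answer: 3600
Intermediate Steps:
t = 10 (t = 51 - 41 = 10)
(50 + t)² = (50 + 10)² = 60² = 3600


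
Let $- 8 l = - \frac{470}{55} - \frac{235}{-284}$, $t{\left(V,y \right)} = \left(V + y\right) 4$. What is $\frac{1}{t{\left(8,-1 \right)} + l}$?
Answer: $\frac{24992}{723887} \approx 0.034525$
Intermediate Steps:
$t{\left(V,y \right)} = 4 V + 4 y$
$l = \frac{24111}{24992}$ ($l = - \frac{- \frac{470}{55} - \frac{235}{-284}}{8} = - \frac{\left(-470\right) \frac{1}{55} - - \frac{235}{284}}{8} = - \frac{- \frac{94}{11} + \frac{235}{284}}{8} = \left(- \frac{1}{8}\right) \left(- \frac{24111}{3124}\right) = \frac{24111}{24992} \approx 0.96475$)
$\frac{1}{t{\left(8,-1 \right)} + l} = \frac{1}{\left(4 \cdot 8 + 4 \left(-1\right)\right) + \frac{24111}{24992}} = \frac{1}{\left(32 - 4\right) + \frac{24111}{24992}} = \frac{1}{28 + \frac{24111}{24992}} = \frac{1}{\frac{723887}{24992}} = \frac{24992}{723887}$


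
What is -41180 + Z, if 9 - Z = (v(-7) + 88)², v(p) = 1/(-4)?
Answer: -781937/16 ≈ -48871.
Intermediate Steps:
v(p) = -¼
Z = -123057/16 (Z = 9 - (-¼ + 88)² = 9 - (351/4)² = 9 - 1*123201/16 = 9 - 123201/16 = -123057/16 ≈ -7691.1)
-41180 + Z = -41180 - 123057/16 = -781937/16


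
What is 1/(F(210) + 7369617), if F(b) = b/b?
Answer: 1/7369618 ≈ 1.3569e-7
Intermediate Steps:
F(b) = 1
1/(F(210) + 7369617) = 1/(1 + 7369617) = 1/7369618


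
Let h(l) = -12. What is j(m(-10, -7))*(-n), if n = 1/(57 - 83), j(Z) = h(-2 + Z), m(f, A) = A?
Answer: -6/13 ≈ -0.46154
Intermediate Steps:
j(Z) = -12
n = -1/26 (n = 1/(-26) = -1/26 ≈ -0.038462)
j(m(-10, -7))*(-n) = -(-12)*(-1)/26 = -12*1/26 = -6/13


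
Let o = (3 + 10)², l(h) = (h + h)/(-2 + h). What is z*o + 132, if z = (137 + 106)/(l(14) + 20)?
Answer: 132045/67 ≈ 1970.8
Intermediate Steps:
l(h) = 2*h/(-2 + h) (l(h) = (2*h)/(-2 + h) = 2*h/(-2 + h))
z = 729/67 (z = (137 + 106)/(2*14/(-2 + 14) + 20) = 243/(2*14/12 + 20) = 243/(2*14*(1/12) + 20) = 243/(7/3 + 20) = 243/(67/3) = 243*(3/67) = 729/67 ≈ 10.881)
o = 169 (o = 13² = 169)
z*o + 132 = (729/67)*169 + 132 = 123201/67 + 132 = 132045/67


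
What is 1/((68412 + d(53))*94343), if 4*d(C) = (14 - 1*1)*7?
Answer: 4/25825358477 ≈ 1.5489e-10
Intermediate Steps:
d(C) = 91/4 (d(C) = ((14 - 1*1)*7)/4 = ((14 - 1)*7)/4 = (13*7)/4 = (¼)*91 = 91/4)
1/((68412 + d(53))*94343) = 1/((68412 + 91/4)*94343) = (1/94343)/(273739/4) = (4/273739)*(1/94343) = 4/25825358477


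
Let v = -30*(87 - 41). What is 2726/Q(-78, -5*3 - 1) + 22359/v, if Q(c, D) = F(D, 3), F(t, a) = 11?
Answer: 1171977/5060 ≈ 231.62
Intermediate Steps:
Q(c, D) = 11
v = -1380 (v = -30*46 = -1380)
2726/Q(-78, -5*3 - 1) + 22359/v = 2726/11 + 22359/(-1380) = 2726*(1/11) + 22359*(-1/1380) = 2726/11 - 7453/460 = 1171977/5060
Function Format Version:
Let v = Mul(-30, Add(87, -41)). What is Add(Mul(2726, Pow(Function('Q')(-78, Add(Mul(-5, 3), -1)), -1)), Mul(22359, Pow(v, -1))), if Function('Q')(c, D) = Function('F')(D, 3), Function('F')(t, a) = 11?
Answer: Rational(1171977, 5060) ≈ 231.62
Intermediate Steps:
Function('Q')(c, D) = 11
v = -1380 (v = Mul(-30, 46) = -1380)
Add(Mul(2726, Pow(Function('Q')(-78, Add(Mul(-5, 3), -1)), -1)), Mul(22359, Pow(v, -1))) = Add(Mul(2726, Pow(11, -1)), Mul(22359, Pow(-1380, -1))) = Add(Mul(2726, Rational(1, 11)), Mul(22359, Rational(-1, 1380))) = Add(Rational(2726, 11), Rational(-7453, 460)) = Rational(1171977, 5060)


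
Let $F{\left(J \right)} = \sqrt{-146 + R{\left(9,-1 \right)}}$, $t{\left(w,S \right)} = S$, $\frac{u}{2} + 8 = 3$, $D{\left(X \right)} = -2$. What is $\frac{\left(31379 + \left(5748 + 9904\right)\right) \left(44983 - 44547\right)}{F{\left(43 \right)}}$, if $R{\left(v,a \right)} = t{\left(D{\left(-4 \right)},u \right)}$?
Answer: $- \frac{3417586 i \sqrt{39}}{13} \approx - 1.6418 \cdot 10^{6} i$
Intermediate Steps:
$u = -10$ ($u = -16 + 2 \cdot 3 = -16 + 6 = -10$)
$R{\left(v,a \right)} = -10$
$F{\left(J \right)} = 2 i \sqrt{39}$ ($F{\left(J \right)} = \sqrt{-146 - 10} = \sqrt{-156} = 2 i \sqrt{39}$)
$\frac{\left(31379 + \left(5748 + 9904\right)\right) \left(44983 - 44547\right)}{F{\left(43 \right)}} = \frac{\left(31379 + \left(5748 + 9904\right)\right) \left(44983 - 44547\right)}{2 i \sqrt{39}} = \left(31379 + 15652\right) 436 \left(- \frac{i \sqrt{39}}{78}\right) = 47031 \cdot 436 \left(- \frac{i \sqrt{39}}{78}\right) = 20505516 \left(- \frac{i \sqrt{39}}{78}\right) = - \frac{3417586 i \sqrt{39}}{13}$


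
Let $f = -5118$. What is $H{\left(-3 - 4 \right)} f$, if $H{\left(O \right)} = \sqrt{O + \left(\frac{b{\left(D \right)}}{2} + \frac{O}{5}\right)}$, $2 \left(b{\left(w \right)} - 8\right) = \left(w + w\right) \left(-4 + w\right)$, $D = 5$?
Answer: $- \frac{2559 i \sqrt{190}}{5} \approx - 7054.7 i$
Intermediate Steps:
$b{\left(w \right)} = 8 + w \left(-4 + w\right)$ ($b{\left(w \right)} = 8 + \frac{\left(w + w\right) \left(-4 + w\right)}{2} = 8 + \frac{2 w \left(-4 + w\right)}{2} = 8 + w \left(-4 + w\right)$)
$H{\left(O \right)} = \sqrt{\frac{13}{2} + \frac{6 O}{5}}$ ($H{\left(O \right)} = \sqrt{O + \left(\frac{8 + 5^{2} - 20}{2} + \frac{O}{5}\right)} = \sqrt{O + \left(\left(8 + 25 - 20\right) \frac{1}{2} + O \frac{1}{5}\right)} = \sqrt{O + \left(13 \cdot \frac{1}{2} + \frac{O}{5}\right)} = \sqrt{O + \left(\frac{13}{2} + \frac{O}{5}\right)} = \sqrt{\frac{13}{2} + \frac{6 O}{5}}$)
$H{\left(-3 - 4 \right)} f = \frac{\sqrt{650 + 120 \left(-3 - 4\right)}}{10} \left(-5118\right) = \frac{\sqrt{650 + 120 \left(-7\right)}}{10} \left(-5118\right) = \frac{\sqrt{650 - 840}}{10} \left(-5118\right) = \frac{\sqrt{-190}}{10} \left(-5118\right) = \frac{i \sqrt{190}}{10} \left(-5118\right) = - \frac{2559 i \sqrt{190}}{5}$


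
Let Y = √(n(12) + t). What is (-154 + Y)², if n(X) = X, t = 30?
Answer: (154 - √42)² ≈ 21762.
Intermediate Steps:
Y = √42 (Y = √(12 + 30) = √42 ≈ 6.4807)
(-154 + Y)² = (-154 + √42)²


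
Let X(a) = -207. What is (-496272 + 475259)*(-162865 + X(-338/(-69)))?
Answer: 3426631936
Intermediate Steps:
(-496272 + 475259)*(-162865 + X(-338/(-69))) = (-496272 + 475259)*(-162865 - 207) = -21013*(-163072) = 3426631936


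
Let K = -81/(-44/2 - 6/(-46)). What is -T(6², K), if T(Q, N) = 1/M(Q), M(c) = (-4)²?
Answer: -1/16 ≈ -0.062500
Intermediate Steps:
M(c) = 16
K = 1863/503 (K = -81/(-44*½ - 6*(-1/46)) = -81/(-22 + 3/23) = -81/(-503/23) = -81*(-23/503) = 1863/503 ≈ 3.7038)
T(Q, N) = 1/16
-T(6², K) = -1*1/16 = -1/16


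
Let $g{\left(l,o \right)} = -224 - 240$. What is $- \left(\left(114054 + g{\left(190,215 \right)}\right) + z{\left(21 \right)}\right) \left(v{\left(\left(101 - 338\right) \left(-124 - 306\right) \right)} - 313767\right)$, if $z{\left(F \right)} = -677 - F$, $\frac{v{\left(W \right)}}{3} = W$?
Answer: $907313004$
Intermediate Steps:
$v{\left(W \right)} = 3 W$
$g{\left(l,o \right)} = -464$
$- \left(\left(114054 + g{\left(190,215 \right)}\right) + z{\left(21 \right)}\right) \left(v{\left(\left(101 - 338\right) \left(-124 - 306\right) \right)} - 313767\right) = - \left(\left(114054 - 464\right) - 698\right) \left(3 \left(101 - 338\right) \left(-124 - 306\right) - 313767\right) = - \left(113590 - 698\right) \left(3 \left(\left(-237\right) \left(-430\right)\right) - 313767\right) = - \left(113590 - 698\right) \left(3 \cdot 101910 - 313767\right) = - 112892 \left(305730 - 313767\right) = - 112892 \left(-8037\right) = \left(-1\right) \left(-907313004\right) = 907313004$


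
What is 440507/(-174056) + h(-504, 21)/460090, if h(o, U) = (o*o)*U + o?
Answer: 362856298481/40040712520 ≈ 9.0622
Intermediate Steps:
h(o, U) = o + U*o**2 (h(o, U) = o**2*U + o = U*o**2 + o = o + U*o**2)
440507/(-174056) + h(-504, 21)/460090 = 440507/(-174056) - 504*(1 + 21*(-504))/460090 = 440507*(-1/174056) - 504*(1 - 10584)*(1/460090) = -440507/174056 - 504*(-10583)*(1/460090) = -440507/174056 + 5333832*(1/460090) = -440507/174056 + 2666916/230045 = 362856298481/40040712520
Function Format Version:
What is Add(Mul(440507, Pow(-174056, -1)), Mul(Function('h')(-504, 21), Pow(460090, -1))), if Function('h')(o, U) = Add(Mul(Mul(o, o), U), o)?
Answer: Rational(362856298481, 40040712520) ≈ 9.0622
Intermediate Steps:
Function('h')(o, U) = Add(o, Mul(U, Pow(o, 2))) (Function('h')(o, U) = Add(Mul(Pow(o, 2), U), o) = Add(Mul(U, Pow(o, 2)), o) = Add(o, Mul(U, Pow(o, 2))))
Add(Mul(440507, Pow(-174056, -1)), Mul(Function('h')(-504, 21), Pow(460090, -1))) = Add(Mul(440507, Pow(-174056, -1)), Mul(Mul(-504, Add(1, Mul(21, -504))), Pow(460090, -1))) = Add(Mul(440507, Rational(-1, 174056)), Mul(Mul(-504, Add(1, -10584)), Rational(1, 460090))) = Add(Rational(-440507, 174056), Mul(Mul(-504, -10583), Rational(1, 460090))) = Add(Rational(-440507, 174056), Mul(5333832, Rational(1, 460090))) = Add(Rational(-440507, 174056), Rational(2666916, 230045)) = Rational(362856298481, 40040712520)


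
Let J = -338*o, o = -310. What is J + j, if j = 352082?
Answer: 456862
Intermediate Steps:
J = 104780 (J = -338*(-310) = 104780)
J + j = 104780 + 352082 = 456862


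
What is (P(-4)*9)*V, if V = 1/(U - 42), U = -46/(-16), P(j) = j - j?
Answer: 0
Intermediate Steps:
P(j) = 0
U = 23/8 (U = -46*(-1/16) = 23/8 ≈ 2.8750)
V = -8/313 (V = 1/(23/8 - 42) = 1/(-313/8) = -8/313 ≈ -0.025559)
(P(-4)*9)*V = (0*9)*(-8/313) = 0*(-8/313) = 0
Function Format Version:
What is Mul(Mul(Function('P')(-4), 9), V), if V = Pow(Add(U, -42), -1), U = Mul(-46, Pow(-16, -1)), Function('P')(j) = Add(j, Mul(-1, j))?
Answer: 0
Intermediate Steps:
Function('P')(j) = 0
U = Rational(23, 8) (U = Mul(-46, Rational(-1, 16)) = Rational(23, 8) ≈ 2.8750)
V = Rational(-8, 313) (V = Pow(Add(Rational(23, 8), -42), -1) = Pow(Rational(-313, 8), -1) = Rational(-8, 313) ≈ -0.025559)
Mul(Mul(Function('P')(-4), 9), V) = Mul(Mul(0, 9), Rational(-8, 313)) = Mul(0, Rational(-8, 313)) = 0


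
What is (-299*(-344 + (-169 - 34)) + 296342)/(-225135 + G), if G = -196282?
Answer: -459895/421417 ≈ -1.0913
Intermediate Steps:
(-299*(-344 + (-169 - 34)) + 296342)/(-225135 + G) = (-299*(-344 + (-169 - 34)) + 296342)/(-225135 - 196282) = (-299*(-344 - 203) + 296342)/(-421417) = (-299*(-547) + 296342)*(-1/421417) = (163553 + 296342)*(-1/421417) = 459895*(-1/421417) = -459895/421417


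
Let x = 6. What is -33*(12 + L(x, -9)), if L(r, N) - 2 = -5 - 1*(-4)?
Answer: -429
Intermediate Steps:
L(r, N) = 1 (L(r, N) = 2 + (-5 - 1*(-4)) = 2 + (-5 + 4) = 2 - 1 = 1)
-33*(12 + L(x, -9)) = -33*(12 + 1) = -33*13 = -429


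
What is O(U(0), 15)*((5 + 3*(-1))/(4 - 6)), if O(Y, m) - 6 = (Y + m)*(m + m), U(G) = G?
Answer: -456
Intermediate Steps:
O(Y, m) = 6 + 2*m*(Y + m) (O(Y, m) = 6 + (Y + m)*(m + m) = 6 + (Y + m)*(2*m) = 6 + 2*m*(Y + m))
O(U(0), 15)*((5 + 3*(-1))/(4 - 6)) = (6 + 2*15² + 2*0*15)*((5 + 3*(-1))/(4 - 6)) = (6 + 2*225 + 0)*((5 - 3)/(-2)) = (6 + 450 + 0)*(2*(-½)) = 456*(-1) = -456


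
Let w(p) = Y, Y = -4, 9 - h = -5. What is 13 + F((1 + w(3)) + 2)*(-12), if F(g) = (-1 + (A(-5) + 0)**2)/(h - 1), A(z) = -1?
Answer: 13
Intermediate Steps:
h = 14 (h = 9 - 1*(-5) = 9 + 5 = 14)
w(p) = -4
F(g) = 0 (F(g) = (-1 + (-1 + 0)**2)/(14 - 1) = (-1 + (-1)**2)/13 = (-1 + 1)*(1/13) = 0*(1/13) = 0)
13 + F((1 + w(3)) + 2)*(-12) = 13 + 0*(-12) = 13 + 0 = 13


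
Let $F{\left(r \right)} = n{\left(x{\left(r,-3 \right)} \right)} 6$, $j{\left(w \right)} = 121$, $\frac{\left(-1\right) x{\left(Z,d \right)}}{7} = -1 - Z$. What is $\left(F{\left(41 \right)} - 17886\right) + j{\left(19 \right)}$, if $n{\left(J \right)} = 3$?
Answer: $-17747$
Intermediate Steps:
$x{\left(Z,d \right)} = 7 + 7 Z$ ($x{\left(Z,d \right)} = - 7 \left(-1 - Z\right) = 7 + 7 Z$)
$F{\left(r \right)} = 18$ ($F{\left(r \right)} = 3 \cdot 6 = 18$)
$\left(F{\left(41 \right)} - 17886\right) + j{\left(19 \right)} = \left(18 - 17886\right) + 121 = -17868 + 121 = -17747$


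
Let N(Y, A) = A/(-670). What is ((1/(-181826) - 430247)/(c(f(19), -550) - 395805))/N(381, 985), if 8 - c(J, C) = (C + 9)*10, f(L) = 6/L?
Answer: -5241416098541/6991776906207 ≈ -0.74965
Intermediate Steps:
c(J, C) = -82 - 10*C (c(J, C) = 8 - (C + 9)*10 = 8 - (9 + C)*10 = 8 - (90 + 10*C) = 8 + (-90 - 10*C) = -82 - 10*C)
N(Y, A) = -A/670 (N(Y, A) = A*(-1/670) = -A/670)
((1/(-181826) - 430247)/(c(f(19), -550) - 395805))/N(381, 985) = ((1/(-181826) - 430247)/((-82 - 10*(-550)) - 395805))/((-1/670*985)) = ((-1/181826 - 430247)/((-82 + 5500) - 395805))/(-197/134) = -78230091023/(181826*(5418 - 395805))*(-134/197) = -78230091023/181826/(-390387)*(-134/197) = -78230091023/181826*(-1/390387)*(-134/197) = (78230091023/70982506662)*(-134/197) = -5241416098541/6991776906207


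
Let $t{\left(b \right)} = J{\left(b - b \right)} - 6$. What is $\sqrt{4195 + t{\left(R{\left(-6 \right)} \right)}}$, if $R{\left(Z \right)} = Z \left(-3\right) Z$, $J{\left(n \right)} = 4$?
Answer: $\sqrt{4193} \approx 64.753$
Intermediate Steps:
$R{\left(Z \right)} = - 3 Z^{2}$ ($R{\left(Z \right)} = - 3 Z Z = - 3 Z^{2}$)
$t{\left(b \right)} = -2$ ($t{\left(b \right)} = 4 - 6 = -2$)
$\sqrt{4195 + t{\left(R{\left(-6 \right)} \right)}} = \sqrt{4195 - 2} = \sqrt{4193}$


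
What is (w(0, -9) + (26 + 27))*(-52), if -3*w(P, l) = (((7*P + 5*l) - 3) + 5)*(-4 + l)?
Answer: 20800/3 ≈ 6933.3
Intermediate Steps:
w(P, l) = -(-4 + l)*(2 + 5*l + 7*P)/3 (w(P, l) = -(((7*P + 5*l) - 3) + 5)*(-4 + l)/3 = -(((5*l + 7*P) - 3) + 5)*(-4 + l)/3 = -((-3 + 5*l + 7*P) + 5)*(-4 + l)/3 = -(2 + 5*l + 7*P)*(-4 + l)/3 = -(-4 + l)*(2 + 5*l + 7*P)/3)
(w(0, -9) + (26 + 27))*(-52) = ((8/3 + 6*(-9) - 5/3*(-9)² + (28/3)*0 - 7/3*0*(-9)) + (26 + 27))*(-52) = ((8/3 - 54 - 5/3*81 + 0 + 0) + 53)*(-52) = ((8/3 - 54 - 135 + 0 + 0) + 53)*(-52) = (-559/3 + 53)*(-52) = -400/3*(-52) = 20800/3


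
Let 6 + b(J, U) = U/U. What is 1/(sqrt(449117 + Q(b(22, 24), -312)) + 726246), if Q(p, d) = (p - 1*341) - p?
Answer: 40347/29301822430 - sqrt(12466)/87905467290 ≈ 1.3757e-6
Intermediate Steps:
b(J, U) = -5 (b(J, U) = -6 + U/U = -6 + 1 = -5)
Q(p, d) = -341 (Q(p, d) = (p - 341) - p = (-341 + p) - p = -341)
1/(sqrt(449117 + Q(b(22, 24), -312)) + 726246) = 1/(sqrt(449117 - 341) + 726246) = 1/(sqrt(448776) + 726246) = 1/(6*sqrt(12466) + 726246) = 1/(726246 + 6*sqrt(12466))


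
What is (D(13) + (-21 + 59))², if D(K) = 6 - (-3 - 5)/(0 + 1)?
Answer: 2704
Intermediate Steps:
D(K) = 14 (D(K) = 6 - (-8)/1 = 6 - (-8) = 6 - 1*(-8) = 6 + 8 = 14)
(D(13) + (-21 + 59))² = (14 + (-21 + 59))² = (14 + 38)² = 52² = 2704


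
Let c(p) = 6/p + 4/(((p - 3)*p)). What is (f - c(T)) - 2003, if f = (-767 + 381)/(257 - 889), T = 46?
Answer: -625836091/312524 ≈ -2002.5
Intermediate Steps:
c(p) = 6/p + 4/(p*(-3 + p)) (c(p) = 6/p + 4/(((-3 + p)*p)) = 6/p + 4/((p*(-3 + p))) = 6/p + 4*(1/(p*(-3 + p))) = 6/p + 4/(p*(-3 + p)))
f = 193/316 (f = -386/(-632) = -386*(-1/632) = 193/316 ≈ 0.61076)
(f - c(T)) - 2003 = (193/316 - 2*(-7 + 3*46)/(46*(-3 + 46))) - 2003 = (193/316 - 2*(-7 + 138)/(46*43)) - 2003 = (193/316 - 2*131/(46*43)) - 2003 = (193/316 - 1*131/989) - 2003 = (193/316 - 131/989) - 2003 = 149481/312524 - 2003 = -625836091/312524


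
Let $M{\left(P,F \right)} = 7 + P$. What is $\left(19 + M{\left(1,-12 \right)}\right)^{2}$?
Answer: $729$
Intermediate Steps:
$\left(19 + M{\left(1,-12 \right)}\right)^{2} = \left(19 + \left(7 + 1\right)\right)^{2} = \left(19 + 8\right)^{2} = 27^{2} = 729$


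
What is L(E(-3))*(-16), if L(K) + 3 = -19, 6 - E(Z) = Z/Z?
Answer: 352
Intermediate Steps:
E(Z) = 5 (E(Z) = 6 - Z/Z = 6 - 1*1 = 6 - 1 = 5)
L(K) = -22 (L(K) = -3 - 19 = -22)
L(E(-3))*(-16) = -22*(-16) = 352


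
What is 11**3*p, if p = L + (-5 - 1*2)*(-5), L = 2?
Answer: 49247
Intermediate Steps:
p = 37 (p = 2 + (-5 - 1*2)*(-5) = 2 + (-5 - 2)*(-5) = 2 - 7*(-5) = 2 + 35 = 37)
11**3*p = 11**3*37 = 1331*37 = 49247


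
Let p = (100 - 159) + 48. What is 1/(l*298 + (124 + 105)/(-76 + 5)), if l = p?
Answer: -71/232967 ≈ -0.00030476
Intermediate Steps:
p = -11 (p = -59 + 48 = -11)
l = -11
1/(l*298 + (124 + 105)/(-76 + 5)) = 1/(-11*298 + (124 + 105)/(-76 + 5)) = 1/(-3278 + 229/(-71)) = 1/(-3278 + 229*(-1/71)) = 1/(-3278 - 229/71) = 1/(-232967/71) = -71/232967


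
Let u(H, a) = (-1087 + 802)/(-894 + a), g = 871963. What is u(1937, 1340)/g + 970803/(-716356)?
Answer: -188770560153177/139293811682644 ≈ -1.3552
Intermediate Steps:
u(H, a) = -285/(-894 + a)
u(1937, 1340)/g + 970803/(-716356) = -285/(-894 + 1340)/871963 + 970803/(-716356) = -285/446*(1/871963) + 970803*(-1/716356) = -285*1/446*(1/871963) - 970803/716356 = -285/446*1/871963 - 970803/716356 = -285/388895498 - 970803/716356 = -188770560153177/139293811682644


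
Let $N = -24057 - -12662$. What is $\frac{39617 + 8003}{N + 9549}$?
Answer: $- \frac{23810}{923} \approx -25.796$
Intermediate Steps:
$N = -11395$ ($N = -24057 + 12662 = -11395$)
$\frac{39617 + 8003}{N + 9549} = \frac{39617 + 8003}{-11395 + 9549} = \frac{47620}{-1846} = 47620 \left(- \frac{1}{1846}\right) = - \frac{23810}{923}$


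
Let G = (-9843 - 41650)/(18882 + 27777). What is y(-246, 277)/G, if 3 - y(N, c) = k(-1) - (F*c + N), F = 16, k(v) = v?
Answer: -195501210/51493 ≈ -3796.7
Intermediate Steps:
G = -51493/46659 ≈ -1.1036
y(N, c) = 4 + N + 16*c (y(N, c) = 3 - (-1 - (16*c + N)) = 3 - (-1 - (N + 16*c)) = 3 - (-1 + (-N - 16*c)) = 3 - (-1 - N - 16*c) = 3 + (1 + N + 16*c) = 4 + N + 16*c)
y(-246, 277)/G = (4 - 246 + 16*277)/(-51493/46659) = (4 - 246 + 4432)*(-46659/51493) = 4190*(-46659/51493) = -195501210/51493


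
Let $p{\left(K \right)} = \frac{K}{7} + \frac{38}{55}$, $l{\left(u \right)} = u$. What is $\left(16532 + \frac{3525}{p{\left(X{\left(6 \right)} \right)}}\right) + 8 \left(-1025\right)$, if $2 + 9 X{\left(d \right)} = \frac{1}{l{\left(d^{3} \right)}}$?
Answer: $\frac{6749251468}{493399} \approx 13679.0$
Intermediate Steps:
$X{\left(d \right)} = - \frac{2}{9} + \frac{1}{9 d^{3}}$
$p{\left(K \right)} = \frac{38}{55} + \frac{K}{7}$ ($p{\left(K \right)} = K \frac{1}{7} + 38 \cdot \frac{1}{55} = \frac{K}{7} + \frac{38}{55} = \frac{38}{55} + \frac{K}{7}$)
$\left(16532 + \frac{3525}{p{\left(X{\left(6 \right)} \right)}}\right) + 8 \left(-1025\right) = \left(16532 + \frac{3525}{\frac{38}{55} + \frac{- \frac{2}{9} + \frac{1}{9 \cdot 216}}{7}}\right) + 8 \left(-1025\right) = \left(16532 + \frac{3525}{\frac{38}{55} + \frac{- \frac{2}{9} + \frac{1}{9} \cdot \frac{1}{216}}{7}}\right) - 8200 = \left(16532 + \frac{3525}{\frac{38}{55} + \frac{- \frac{2}{9} + \frac{1}{1944}}{7}}\right) - 8200 = \left(16532 + \frac{3525}{\frac{38}{55} + \frac{1}{7} \left(- \frac{431}{1944}\right)}\right) - 8200 = \left(16532 + \frac{3525}{\frac{38}{55} - \frac{431}{13608}}\right) - 8200 = \left(16532 + \frac{3525}{\frac{493399}{748440}}\right) - 8200 = \left(16532 + 3525 \cdot \frac{748440}{493399}\right) - 8200 = \left(16532 + \frac{2638251000}{493399}\right) - 8200 = \frac{10795123268}{493399} - 8200 = \frac{6749251468}{493399}$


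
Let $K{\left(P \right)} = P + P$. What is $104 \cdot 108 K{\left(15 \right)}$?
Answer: $336960$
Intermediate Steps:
$K{\left(P \right)} = 2 P$
$104 \cdot 108 K{\left(15 \right)} = 104 \cdot 108 \cdot 2 \cdot 15 = 11232 \cdot 30 = 336960$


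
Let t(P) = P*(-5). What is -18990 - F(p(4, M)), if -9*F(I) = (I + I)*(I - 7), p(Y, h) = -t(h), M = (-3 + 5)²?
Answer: -170390/9 ≈ -18932.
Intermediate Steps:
t(P) = -5*P
M = 4 (M = 2² = 4)
p(Y, h) = 5*h (p(Y, h) = -(-5)*h = 5*h)
F(I) = -2*I*(-7 + I)/9 (F(I) = -(I + I)*(I - 7)/9 = -2*I*(-7 + I)/9)
-18990 - F(p(4, M)) = -18990 - 2*5*4*(7 - 5*4)/9 = -18990 - 2*20*(7 - 1*20)/9 = -18990 - 2*20*(7 - 20)/9 = -18990 - 2*20*(-13)/9 = -18990 - 1*(-520/9) = -18990 + 520/9 = -170390/9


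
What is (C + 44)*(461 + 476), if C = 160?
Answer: 191148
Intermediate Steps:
(C + 44)*(461 + 476) = (160 + 44)*(461 + 476) = 204*937 = 191148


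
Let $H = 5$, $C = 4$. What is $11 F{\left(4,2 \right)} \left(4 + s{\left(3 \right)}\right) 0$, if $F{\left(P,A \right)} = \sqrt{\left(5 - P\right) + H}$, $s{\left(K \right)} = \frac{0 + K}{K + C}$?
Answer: $0$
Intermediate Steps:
$s{\left(K \right)} = \frac{K}{4 + K}$ ($s{\left(K \right)} = \frac{0 + K}{K + 4} = \frac{K}{4 + K}$)
$F{\left(P,A \right)} = \sqrt{10 - P}$ ($F{\left(P,A \right)} = \sqrt{\left(5 - P\right) + 5} = \sqrt{10 - P}$)
$11 F{\left(4,2 \right)} \left(4 + s{\left(3 \right)}\right) 0 = 11 \sqrt{10 - 4} \left(4 + \frac{3}{4 + 3}\right) 0 = 11 \sqrt{10 - 4} \left(4 + \frac{3}{7}\right) 0 = 11 \sqrt{6} \left(4 + 3 \cdot \frac{1}{7}\right) 0 = 11 \sqrt{6} \left(4 + \frac{3}{7}\right) 0 = 11 \sqrt{6} \cdot \frac{31}{7} \cdot 0 = 11 \sqrt{6} \cdot 0 = 0$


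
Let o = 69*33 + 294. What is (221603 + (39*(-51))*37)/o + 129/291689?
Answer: 43173220549/749932419 ≈ 57.569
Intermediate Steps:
o = 2571 (o = 2277 + 294 = 2571)
(221603 + (39*(-51))*37)/o + 129/291689 = (221603 + (39*(-51))*37)/2571 + 129/291689 = (221603 - 1989*37)*(1/2571) + 129*(1/291689) = (221603 - 73593)*(1/2571) + 129/291689 = 148010*(1/2571) + 129/291689 = 148010/2571 + 129/291689 = 43173220549/749932419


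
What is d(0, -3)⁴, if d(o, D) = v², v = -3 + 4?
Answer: 1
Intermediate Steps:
v = 1
d(o, D) = 1 (d(o, D) = 1² = 1)
d(0, -3)⁴ = 1⁴ = 1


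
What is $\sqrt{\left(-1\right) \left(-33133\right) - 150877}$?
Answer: $4 i \sqrt{7359} \approx 343.14 i$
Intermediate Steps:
$\sqrt{\left(-1\right) \left(-33133\right) - 150877} = \sqrt{33133 - 150877} = \sqrt{-117744} = 4 i \sqrt{7359}$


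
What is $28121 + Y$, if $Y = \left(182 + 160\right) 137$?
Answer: $74975$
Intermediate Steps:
$Y = 46854$ ($Y = 342 \cdot 137 = 46854$)
$28121 + Y = 28121 + 46854 = 74975$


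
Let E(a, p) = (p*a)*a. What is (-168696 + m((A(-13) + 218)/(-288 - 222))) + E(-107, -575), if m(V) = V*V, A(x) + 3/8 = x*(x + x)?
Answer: -4495773026255/665856 ≈ -6.7519e+6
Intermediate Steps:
A(x) = -3/8 + 2*x**2 (A(x) = -3/8 + x*(x + x) = -3/8 + x*(2*x) = -3/8 + 2*x**2)
m(V) = V**2
E(a, p) = p*a**2 (E(a, p) = (a*p)*a = p*a**2)
(-168696 + m((A(-13) + 218)/(-288 - 222))) + E(-107, -575) = (-168696 + (((-3/8 + 2*(-13)**2) + 218)/(-288 - 222))**2) - 575*(-107)**2 = (-168696 + (((-3/8 + 2*169) + 218)/(-510))**2) - 575*11449 = (-168696 + (((-3/8 + 338) + 218)*(-1/510))**2) - 6583175 = (-168696 + ((2701/8 + 218)*(-1/510))**2) - 6583175 = (-168696 + ((4445/8)*(-1/510))**2) - 6583175 = (-168696 + (-889/816)**2) - 6583175 = (-168696 + 790321/665856) - 6583175 = -112326453455/665856 - 6583175 = -4495773026255/665856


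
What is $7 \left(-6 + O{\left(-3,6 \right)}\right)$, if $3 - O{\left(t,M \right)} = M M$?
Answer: $-273$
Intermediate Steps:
$O{\left(t,M \right)} = 3 - M^{2}$ ($O{\left(t,M \right)} = 3 - M M = 3 - M^{2}$)
$7 \left(-6 + O{\left(-3,6 \right)}\right) = 7 \left(-6 + \left(3 - 6^{2}\right)\right) = 7 \left(-6 + \left(3 - 36\right)\right) = 7 \left(-6 - 33\right) = 7 \left(-39\right) = -273$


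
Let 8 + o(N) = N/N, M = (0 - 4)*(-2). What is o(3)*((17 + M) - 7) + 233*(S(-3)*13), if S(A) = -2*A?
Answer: 18048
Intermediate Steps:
M = 8 (M = -4*(-2) = 8)
o(N) = -7 (o(N) = -8 + N/N = -8 + 1 = -7)
o(3)*((17 + M) - 7) + 233*(S(-3)*13) = -7*((17 + 8) - 7) + 233*(-2*(-3)*13) = -7*(25 - 7) + 233*(6*13) = -7*18 + 233*78 = -126 + 18174 = 18048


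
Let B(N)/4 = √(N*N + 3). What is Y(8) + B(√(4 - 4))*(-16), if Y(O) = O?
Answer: 8 - 64*√3 ≈ -102.85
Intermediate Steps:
B(N) = 4*√(3 + N²) (B(N) = 4*√(N*N + 3) = 4*√(N² + 3) = 4*√(3 + N²))
Y(8) + B(√(4 - 4))*(-16) = 8 + (4*√(3 + (√(4 - 4))²))*(-16) = 8 + (4*√(3 + (√0)²))*(-16) = 8 + (4*√(3 + 0²))*(-16) = 8 + (4*√(3 + 0))*(-16) = 8 + (4*√3)*(-16) = 8 - 64*√3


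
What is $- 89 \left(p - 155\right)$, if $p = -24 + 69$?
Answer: $9790$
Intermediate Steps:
$p = 45$
$- 89 \left(p - 155\right) = - 89 \left(45 - 155\right) = \left(-89\right) \left(-110\right) = 9790$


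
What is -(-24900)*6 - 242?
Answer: 149158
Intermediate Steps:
-(-24900)*6 - 242 = -415*(-360) - 242 = 149400 - 242 = 149158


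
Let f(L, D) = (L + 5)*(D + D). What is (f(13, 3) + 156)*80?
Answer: 21120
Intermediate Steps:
f(L, D) = 2*D*(5 + L) (f(L, D) = (5 + L)*(2*D) = 2*D*(5 + L))
(f(13, 3) + 156)*80 = (2*3*(5 + 13) + 156)*80 = (2*3*18 + 156)*80 = (108 + 156)*80 = 264*80 = 21120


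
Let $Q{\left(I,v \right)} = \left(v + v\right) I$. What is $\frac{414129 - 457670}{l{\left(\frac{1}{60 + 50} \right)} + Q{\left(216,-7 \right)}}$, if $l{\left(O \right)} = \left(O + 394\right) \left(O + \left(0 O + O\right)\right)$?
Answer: $\frac{263423050}{18251859} \approx 14.433$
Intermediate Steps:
$Q{\left(I,v \right)} = 2 I v$ ($Q{\left(I,v \right)} = 2 v I = 2 I v$)
$l{\left(O \right)} = 2 O \left(394 + O\right)$ ($l{\left(O \right)} = \left(394 + O\right) \left(O + \left(0 + O\right)\right) = \left(394 + O\right) \left(O + O\right) = \left(394 + O\right) 2 O = 2 O \left(394 + O\right)$)
$\frac{414129 - 457670}{l{\left(\frac{1}{60 + 50} \right)} + Q{\left(216,-7 \right)}} = \frac{414129 - 457670}{\frac{2 \left(394 + \frac{1}{60 + 50}\right)}{60 + 50} + 2 \cdot 216 \left(-7\right)} = - \frac{43541}{\frac{2 \left(394 + \frac{1}{110}\right)}{110} - 3024} = - \frac{43541}{2 \cdot \frac{1}{110} \left(394 + \frac{1}{110}\right) - 3024} = - \frac{43541}{2 \cdot \frac{1}{110} \cdot \frac{43341}{110} - 3024} = - \frac{43541}{\frac{43341}{6050} - 3024} = - \frac{43541}{- \frac{18251859}{6050}} = \left(-43541\right) \left(- \frac{6050}{18251859}\right) = \frac{263423050}{18251859}$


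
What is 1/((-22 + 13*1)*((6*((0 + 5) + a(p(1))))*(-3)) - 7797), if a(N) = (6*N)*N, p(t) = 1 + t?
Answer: -1/3099 ≈ -0.00032268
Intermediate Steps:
a(N) = 6*N²
1/((-22 + 13*1)*((6*((0 + 5) + a(p(1))))*(-3)) - 7797) = 1/((-22 + 13*1)*((6*((0 + 5) + 6*(1 + 1)²))*(-3)) - 7797) = 1/((-22 + 13)*((6*(5 + 6*2²))*(-3)) - 7797) = 1/(-9*6*(5 + 6*4)*(-3) - 7797) = 1/(-9*6*(5 + 24)*(-3) - 7797) = 1/(-9*6*29*(-3) - 7797) = 1/(-1566*(-3) - 7797) = 1/(-9*(-522) - 7797) = 1/(4698 - 7797) = 1/(-3099) = -1/3099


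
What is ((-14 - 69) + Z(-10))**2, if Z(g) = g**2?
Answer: 289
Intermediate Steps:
((-14 - 69) + Z(-10))**2 = ((-14 - 69) + (-10)**2)**2 = (-83 + 100)**2 = 17**2 = 289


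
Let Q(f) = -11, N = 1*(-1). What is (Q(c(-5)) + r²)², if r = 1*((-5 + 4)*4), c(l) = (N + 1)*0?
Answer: 25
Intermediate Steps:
N = -1
c(l) = 0 (c(l) = (-1 + 1)*0 = 0*0 = 0)
r = -4 (r = 1*(-1*4) = 1*(-4) = -4)
(Q(c(-5)) + r²)² = (-11 + (-4)²)² = (-11 + 16)² = 5² = 25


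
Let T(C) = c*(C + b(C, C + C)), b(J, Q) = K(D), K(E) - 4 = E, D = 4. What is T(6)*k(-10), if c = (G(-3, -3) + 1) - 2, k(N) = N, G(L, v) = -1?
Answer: 280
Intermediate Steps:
K(E) = 4 + E
c = -2 (c = (-1 + 1) - 2 = 0 - 2 = -2)
b(J, Q) = 8 (b(J, Q) = 4 + 4 = 8)
T(C) = -16 - 2*C (T(C) = -2*(C + 8) = -2*(8 + C) = -16 - 2*C)
T(6)*k(-10) = (-16 - 2*6)*(-10) = (-16 - 12)*(-10) = -28*(-10) = 280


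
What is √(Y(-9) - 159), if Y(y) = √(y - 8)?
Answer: √(-159 + I*√17) ≈ 0.1635 + 12.611*I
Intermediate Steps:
Y(y) = √(-8 + y)
√(Y(-9) - 159) = √(√(-8 - 9) - 159) = √(√(-17) - 159) = √(I*√17 - 159) = √(-159 + I*√17)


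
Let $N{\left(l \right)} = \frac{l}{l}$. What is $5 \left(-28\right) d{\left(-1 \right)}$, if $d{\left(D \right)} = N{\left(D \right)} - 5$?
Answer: $560$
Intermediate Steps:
$N{\left(l \right)} = 1$
$d{\left(D \right)} = -4$ ($d{\left(D \right)} = 1 - 5 = -4$)
$5 \left(-28\right) d{\left(-1 \right)} = 5 \left(-28\right) \left(-4\right) = \left(-140\right) \left(-4\right) = 560$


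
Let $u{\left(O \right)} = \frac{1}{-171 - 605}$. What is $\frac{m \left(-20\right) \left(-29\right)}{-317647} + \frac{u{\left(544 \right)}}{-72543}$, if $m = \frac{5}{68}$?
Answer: $- \frac{40807291801}{303984130906632} \approx -0.00013424$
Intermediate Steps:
$u{\left(O \right)} = - \frac{1}{776}$ ($u{\left(O \right)} = \frac{1}{-776} = - \frac{1}{776}$)
$m = \frac{5}{68}$ ($m = 5 \cdot \frac{1}{68} = \frac{5}{68} \approx 0.073529$)
$\frac{m \left(-20\right) \left(-29\right)}{-317647} + \frac{u{\left(544 \right)}}{-72543} = \frac{\frac{5}{68} \left(-20\right) \left(-29\right)}{-317647} - \frac{1}{776 \left(-72543\right)} = \left(- \frac{25}{17}\right) \left(-29\right) \left(- \frac{1}{317647}\right) - - \frac{1}{56293368} = \frac{725}{17} \left(- \frac{1}{317647}\right) + \frac{1}{56293368} = - \frac{725}{5399999} + \frac{1}{56293368} = - \frac{40807291801}{303984130906632}$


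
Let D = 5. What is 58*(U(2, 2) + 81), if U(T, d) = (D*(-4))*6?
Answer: -2262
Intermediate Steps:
U(T, d) = -120 (U(T, d) = (5*(-4))*6 = -20*6 = -120)
58*(U(2, 2) + 81) = 58*(-120 + 81) = 58*(-39) = -2262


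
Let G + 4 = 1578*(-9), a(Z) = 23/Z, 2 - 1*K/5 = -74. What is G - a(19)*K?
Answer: -14666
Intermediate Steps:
K = 380 (K = 10 - 5*(-74) = 10 + 370 = 380)
G = -14206 (G = -4 + 1578*(-9) = -4 - 14202 = -14206)
G - a(19)*K = -14206 - 23/19*380 = -14206 - 23*(1/19)*380 = -14206 - 23*380/19 = -14206 - 1*460 = -14206 - 460 = -14666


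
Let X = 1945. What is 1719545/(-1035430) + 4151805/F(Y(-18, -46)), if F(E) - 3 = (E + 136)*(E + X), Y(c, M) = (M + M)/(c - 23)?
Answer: 1289665241006099/93710796732674 ≈ 13.762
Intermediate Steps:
Y(c, M) = 2*M/(-23 + c) (Y(c, M) = (2*M)/(-23 + c) = 2*M/(-23 + c))
F(E) = 3 + (136 + E)*(1945 + E) (F(E) = 3 + (E + 136)*(E + 1945) = 3 + (136 + E)*(1945 + E))
1719545/(-1035430) + 4151805/F(Y(-18, -46)) = 1719545/(-1035430) + 4151805/(264523 + (2*(-46)/(-23 - 18))² + 2081*(2*(-46)/(-23 - 18))) = 1719545*(-1/1035430) + 4151805/(264523 + (2*(-46)/(-41))² + 2081*(2*(-46)/(-41))) = -343909/207086 + 4151805/(264523 + (2*(-46)*(-1/41))² + 2081*(2*(-46)*(-1/41))) = -343909/207086 + 4151805/(264523 + (92/41)² + 2081*(92/41)) = -343909/207086 + 4151805/(264523 + 8464/1681 + 191452/41) = -343909/207086 + 4151805/(452521159/1681) = -343909/207086 + 4151805*(1681/452521159) = -343909/207086 + 6979184205/452521159 = 1289665241006099/93710796732674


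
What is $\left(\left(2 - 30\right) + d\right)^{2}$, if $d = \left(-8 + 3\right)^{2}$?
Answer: $9$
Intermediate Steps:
$d = 25$ ($d = \left(-5\right)^{2} = 25$)
$\left(\left(2 - 30\right) + d\right)^{2} = \left(\left(2 - 30\right) + 25\right)^{2} = \left(-28 + 25\right)^{2} = \left(-3\right)^{2} = 9$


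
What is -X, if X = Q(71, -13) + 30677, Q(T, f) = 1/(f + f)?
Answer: -797601/26 ≈ -30677.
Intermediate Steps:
Q(T, f) = 1/(2*f)
X = 797601/26 (X = (1/2)/(-13) + 30677 = (1/2)*(-1/13) + 30677 = -1/26 + 30677 = 797601/26 ≈ 30677.)
-X = -1*797601/26 = -797601/26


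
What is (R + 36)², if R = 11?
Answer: 2209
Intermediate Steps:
(R + 36)² = (11 + 36)² = 47² = 2209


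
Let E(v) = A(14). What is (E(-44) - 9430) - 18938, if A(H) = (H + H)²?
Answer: -27584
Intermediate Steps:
A(H) = 4*H² (A(H) = (2*H)² = 4*H²)
E(v) = 784 (E(v) = 4*14² = 4*196 = 784)
(E(-44) - 9430) - 18938 = (784 - 9430) - 18938 = -8646 - 18938 = -27584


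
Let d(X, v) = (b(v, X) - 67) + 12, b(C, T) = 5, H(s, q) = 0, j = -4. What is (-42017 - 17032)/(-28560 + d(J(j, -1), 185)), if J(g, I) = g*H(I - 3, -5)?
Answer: 59049/28610 ≈ 2.0639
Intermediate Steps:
J(g, I) = 0 (J(g, I) = g*0 = 0)
d(X, v) = -50 (d(X, v) = (5 - 67) + 12 = -62 + 12 = -50)
(-42017 - 17032)/(-28560 + d(J(j, -1), 185)) = (-42017 - 17032)/(-28560 - 50) = -59049/(-28610) = -59049*(-1/28610) = 59049/28610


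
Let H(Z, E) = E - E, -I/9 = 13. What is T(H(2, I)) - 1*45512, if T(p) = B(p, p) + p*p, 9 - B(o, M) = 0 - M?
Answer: -45503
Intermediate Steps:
I = -117 (I = -9*13 = -117)
H(Z, E) = 0
B(o, M) = 9 + M (B(o, M) = 9 - (0 - M) = 9 - (-1)*M = 9 + M)
T(p) = 9 + p + p² (T(p) = (9 + p) + p*p = (9 + p) + p² = 9 + p + p²)
T(H(2, I)) - 1*45512 = (9 + 0 + 0²) - 1*45512 = (9 + 0 + 0) - 45512 = 9 - 45512 = -45503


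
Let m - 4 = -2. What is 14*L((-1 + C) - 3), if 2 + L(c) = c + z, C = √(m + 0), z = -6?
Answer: -168 + 14*√2 ≈ -148.20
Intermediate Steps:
m = 2 (m = 4 - 2 = 2)
C = √2 (C = √(2 + 0) = √2 ≈ 1.4142)
L(c) = -8 + c (L(c) = -2 + (c - 6) = -2 + (-6 + c) = -8 + c)
14*L((-1 + C) - 3) = 14*(-8 + ((-1 + √2) - 3)) = 14*(-8 + (-4 + √2)) = 14*(-12 + √2) = -168 + 14*√2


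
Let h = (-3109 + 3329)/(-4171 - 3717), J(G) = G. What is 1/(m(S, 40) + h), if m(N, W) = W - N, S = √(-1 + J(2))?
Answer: 1972/76853 ≈ 0.025659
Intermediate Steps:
S = 1 (S = √(-1 + 2) = √1 = 1)
h = -55/1972 (h = 220/(-7888) = 220*(-1/7888) = -55/1972 ≈ -0.027890)
1/(m(S, 40) + h) = 1/((40 - 1*1) - 55/1972) = 1/((40 - 1) - 55/1972) = 1/(39 - 55/1972) = 1/(76853/1972) = 1972/76853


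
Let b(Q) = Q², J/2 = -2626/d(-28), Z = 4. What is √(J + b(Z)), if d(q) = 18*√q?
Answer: √(7056 + 9191*I*√7)/21 ≈ 6.0587 + 4.5506*I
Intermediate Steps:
J = 1313*I*√7/63 (J = 2*(-2626*(-I*√7/252)) = 2*(-(-1313)*I*√7/126) = 2*(1313*I*√7/126) = 1313*I*√7/63 ≈ 55.141*I)
√(J + b(Z)) = √(1313*I*√7/63 + 4²) = √(1313*I*√7/63 + 16) = √(16 + 1313*I*√7/63)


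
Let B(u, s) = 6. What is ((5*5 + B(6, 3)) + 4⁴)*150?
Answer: 43050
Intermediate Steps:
((5*5 + B(6, 3)) + 4⁴)*150 = ((5*5 + 6) + 4⁴)*150 = ((25 + 6) + 256)*150 = (31 + 256)*150 = 287*150 = 43050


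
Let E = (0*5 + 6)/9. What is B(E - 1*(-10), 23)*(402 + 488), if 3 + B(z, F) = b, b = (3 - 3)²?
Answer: -2670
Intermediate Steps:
b = 0 (b = 0² = 0)
E = ⅔ (E = (0 + 6)*(⅑) = 6*(⅑) = ⅔ ≈ 0.66667)
B(z, F) = -3 (B(z, F) = -3 + 0 = -3)
B(E - 1*(-10), 23)*(402 + 488) = -3*(402 + 488) = -3*890 = -2670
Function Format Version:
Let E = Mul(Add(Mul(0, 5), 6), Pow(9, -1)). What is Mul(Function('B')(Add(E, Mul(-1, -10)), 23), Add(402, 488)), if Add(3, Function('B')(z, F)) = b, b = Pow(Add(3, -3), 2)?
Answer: -2670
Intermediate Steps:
b = 0 (b = Pow(0, 2) = 0)
E = Rational(2, 3) (E = Mul(Add(0, 6), Rational(1, 9)) = Mul(6, Rational(1, 9)) = Rational(2, 3) ≈ 0.66667)
Function('B')(z, F) = -3 (Function('B')(z, F) = Add(-3, 0) = -3)
Mul(Function('B')(Add(E, Mul(-1, -10)), 23), Add(402, 488)) = Mul(-3, Add(402, 488)) = Mul(-3, 890) = -2670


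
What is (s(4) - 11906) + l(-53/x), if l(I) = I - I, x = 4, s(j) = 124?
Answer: -11782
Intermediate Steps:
l(I) = 0
(s(4) - 11906) + l(-53/x) = (124 - 11906) + 0 = -11782 + 0 = -11782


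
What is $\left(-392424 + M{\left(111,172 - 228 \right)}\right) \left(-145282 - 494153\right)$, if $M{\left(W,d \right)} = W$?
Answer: $250858663155$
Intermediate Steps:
$\left(-392424 + M{\left(111,172 - 228 \right)}\right) \left(-145282 - 494153\right) = \left(-392424 + 111\right) \left(-145282 - 494153\right) = \left(-392313\right) \left(-639435\right) = 250858663155$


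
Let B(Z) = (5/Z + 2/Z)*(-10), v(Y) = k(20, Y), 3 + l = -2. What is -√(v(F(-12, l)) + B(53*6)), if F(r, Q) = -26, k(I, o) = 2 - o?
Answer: -√702303/159 ≈ -5.2707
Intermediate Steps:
l = -5 (l = -3 - 2 = -5)
v(Y) = 2 - Y
B(Z) = -70/Z (B(Z) = (7/Z)*(-10) = -70/Z)
-√(v(F(-12, l)) + B(53*6)) = -√((2 - 1*(-26)) - 70/(53*6)) = -√((2 + 26) - 70/318) = -√(28 - 70*1/318) = -√(28 - 35/159) = -√(4417/159) = -√702303/159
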